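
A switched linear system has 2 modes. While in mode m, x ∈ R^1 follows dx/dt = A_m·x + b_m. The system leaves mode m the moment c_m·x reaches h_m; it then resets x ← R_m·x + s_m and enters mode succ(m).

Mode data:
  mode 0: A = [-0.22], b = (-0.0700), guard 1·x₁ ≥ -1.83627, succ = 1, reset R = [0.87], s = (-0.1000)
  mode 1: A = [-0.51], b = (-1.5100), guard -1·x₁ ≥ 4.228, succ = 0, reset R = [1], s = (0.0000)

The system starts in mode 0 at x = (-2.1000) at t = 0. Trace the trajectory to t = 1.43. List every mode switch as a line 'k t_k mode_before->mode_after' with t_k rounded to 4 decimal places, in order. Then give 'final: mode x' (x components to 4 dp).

1 0.7281 0->1
final: 1 -2.0777

Mode 0: guard c·x = -1.8363 hit at Δt = 0.7281 (t = 0.7281), x⁻ = (-1.8363) → reset → x⁺ = (-1.6976), jump to mode 1
Mode 1: flow for 0.7019 to horizon, guard not reached → x = (-2.0777)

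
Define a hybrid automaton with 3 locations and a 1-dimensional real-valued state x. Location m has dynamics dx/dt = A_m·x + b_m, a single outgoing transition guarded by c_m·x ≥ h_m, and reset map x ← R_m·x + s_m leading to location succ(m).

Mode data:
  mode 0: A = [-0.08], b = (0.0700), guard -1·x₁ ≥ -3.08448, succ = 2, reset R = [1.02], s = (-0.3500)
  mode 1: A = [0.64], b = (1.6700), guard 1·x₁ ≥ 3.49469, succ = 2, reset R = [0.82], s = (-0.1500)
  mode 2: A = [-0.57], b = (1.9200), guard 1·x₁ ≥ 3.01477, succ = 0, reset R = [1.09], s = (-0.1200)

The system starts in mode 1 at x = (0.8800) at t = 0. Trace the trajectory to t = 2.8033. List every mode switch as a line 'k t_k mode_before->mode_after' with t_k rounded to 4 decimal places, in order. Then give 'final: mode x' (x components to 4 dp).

1 0.8738 1->2
2 1.9491 2->0
3 2.4025 0->2
final: 2 2.9130

Mode 1: guard c·x = 3.4947 hit at Δt = 0.8738 (t = 0.8738), x⁻ = (3.4947) → reset → x⁺ = (2.7156), jump to mode 2
Mode 2: guard c·x = 3.0148 hit at Δt = 1.0753 (t = 1.9491), x⁻ = (3.0148) → reset → x⁺ = (3.1661), jump to mode 0
Mode 0: guard c·x = -3.0845 hit at Δt = 0.4534 (t = 2.4025), x⁻ = (3.0845) → reset → x⁺ = (2.7962), jump to mode 2
Mode 2: flow for 0.4008 to horizon, guard not reached → x = (2.9130)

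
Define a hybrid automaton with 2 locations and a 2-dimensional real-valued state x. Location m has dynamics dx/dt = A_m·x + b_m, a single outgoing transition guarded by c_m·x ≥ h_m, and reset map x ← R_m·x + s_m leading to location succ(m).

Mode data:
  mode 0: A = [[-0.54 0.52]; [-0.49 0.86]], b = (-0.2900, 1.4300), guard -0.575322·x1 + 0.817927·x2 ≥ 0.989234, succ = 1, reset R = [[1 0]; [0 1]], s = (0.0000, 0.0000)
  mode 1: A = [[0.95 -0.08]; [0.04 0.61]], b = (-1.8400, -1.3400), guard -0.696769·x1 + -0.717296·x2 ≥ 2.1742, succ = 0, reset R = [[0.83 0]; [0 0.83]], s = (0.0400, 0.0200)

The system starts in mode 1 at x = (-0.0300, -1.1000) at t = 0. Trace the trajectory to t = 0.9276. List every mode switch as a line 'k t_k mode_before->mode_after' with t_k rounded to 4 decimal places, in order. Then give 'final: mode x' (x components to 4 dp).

Mode 1: guard c·x = 2.1742 hit at Δt = 0.4308 (t = 0.4308), x⁻ = (-0.9589, -2.0996) → reset → x⁺ = (-0.7559, -1.7227), jump to mode 0
Mode 0: flow for 0.4968 to horizon, guard not reached → x = (-1.0691, -1.4771)

1 0.4308 1->0
final: 0 -1.0691 -1.4771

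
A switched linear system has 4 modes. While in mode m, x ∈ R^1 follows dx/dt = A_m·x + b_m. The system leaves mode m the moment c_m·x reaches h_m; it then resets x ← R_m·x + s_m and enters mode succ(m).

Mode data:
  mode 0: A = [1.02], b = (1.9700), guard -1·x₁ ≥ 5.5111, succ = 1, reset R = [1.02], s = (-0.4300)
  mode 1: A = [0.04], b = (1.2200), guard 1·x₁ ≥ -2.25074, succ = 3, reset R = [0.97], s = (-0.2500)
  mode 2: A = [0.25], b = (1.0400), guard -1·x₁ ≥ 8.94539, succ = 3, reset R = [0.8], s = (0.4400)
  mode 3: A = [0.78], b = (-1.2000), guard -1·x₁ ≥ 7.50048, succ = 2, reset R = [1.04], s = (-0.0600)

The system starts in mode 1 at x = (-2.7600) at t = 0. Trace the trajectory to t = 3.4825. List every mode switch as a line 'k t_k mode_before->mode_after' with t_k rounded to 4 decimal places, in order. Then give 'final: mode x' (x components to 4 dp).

1 0.4548 1->3
2 1.5091 3->2
3 2.5375 2->3
4 2.6538 3->2
final: 2 -8.7123

Mode 1: guard c·x = -2.2507 hit at Δt = 0.4548 (t = 0.4548), x⁻ = (-2.2507) → reset → x⁺ = (-2.4332), jump to mode 3
Mode 3: guard c·x = 7.5005 hit at Δt = 1.0543 (t = 1.5091), x⁻ = (-7.5005) → reset → x⁺ = (-7.8605), jump to mode 2
Mode 2: guard c·x = 8.9454 hit at Δt = 1.0284 (t = 2.5375), x⁻ = (-8.9454) → reset → x⁺ = (-6.7163), jump to mode 3
Mode 3: guard c·x = 7.5005 hit at Δt = 0.1163 (t = 2.6538), x⁻ = (-7.5005) → reset → x⁺ = (-7.8605), jump to mode 2
Mode 2: flow for 0.8287 to horizon, guard not reached → x = (-8.7123)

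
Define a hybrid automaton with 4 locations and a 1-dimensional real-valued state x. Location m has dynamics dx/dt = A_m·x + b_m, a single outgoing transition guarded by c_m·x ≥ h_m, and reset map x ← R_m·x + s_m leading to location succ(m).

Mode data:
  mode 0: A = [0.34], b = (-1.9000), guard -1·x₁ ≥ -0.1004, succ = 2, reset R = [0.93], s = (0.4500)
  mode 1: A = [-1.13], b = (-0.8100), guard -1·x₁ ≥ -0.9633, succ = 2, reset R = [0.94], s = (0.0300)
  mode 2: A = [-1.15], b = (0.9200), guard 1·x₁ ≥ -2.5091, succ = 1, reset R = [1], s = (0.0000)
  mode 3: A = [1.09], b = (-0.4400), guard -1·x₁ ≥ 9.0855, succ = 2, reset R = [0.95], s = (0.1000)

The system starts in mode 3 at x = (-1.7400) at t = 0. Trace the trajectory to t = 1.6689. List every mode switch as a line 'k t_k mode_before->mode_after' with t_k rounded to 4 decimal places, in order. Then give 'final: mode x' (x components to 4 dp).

Mode 3: guard c·x = 9.0855 hit at Δt = 1.3648 (t = 1.3648), x⁻ = (-9.0855) → reset → x⁺ = (-8.5312), jump to mode 2
Mode 2: flow for 0.3041 to horizon, guard not reached → x = (-5.7775)

1 1.3648 3->2
final: 2 -5.7775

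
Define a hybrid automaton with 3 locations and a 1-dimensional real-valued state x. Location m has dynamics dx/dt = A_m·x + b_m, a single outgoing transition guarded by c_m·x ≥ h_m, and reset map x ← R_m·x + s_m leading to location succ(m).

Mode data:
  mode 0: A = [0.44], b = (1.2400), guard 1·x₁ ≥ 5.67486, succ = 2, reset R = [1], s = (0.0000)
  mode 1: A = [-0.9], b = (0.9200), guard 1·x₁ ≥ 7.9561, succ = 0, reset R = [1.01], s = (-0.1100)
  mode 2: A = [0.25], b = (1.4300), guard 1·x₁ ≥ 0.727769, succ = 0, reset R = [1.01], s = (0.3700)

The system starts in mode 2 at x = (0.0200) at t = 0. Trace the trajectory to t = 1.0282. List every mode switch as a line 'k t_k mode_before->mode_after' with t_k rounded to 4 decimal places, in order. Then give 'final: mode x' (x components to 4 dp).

Mode 2: guard c·x = 0.7278 hit at Δt = 0.4651 (t = 0.4651), x⁻ = (0.7278) → reset → x⁺ = (1.1050), jump to mode 0
Mode 0: flow for 0.5631 to horizon, guard not reached → x = (2.2081)

1 0.4651 2->0
final: 0 2.2081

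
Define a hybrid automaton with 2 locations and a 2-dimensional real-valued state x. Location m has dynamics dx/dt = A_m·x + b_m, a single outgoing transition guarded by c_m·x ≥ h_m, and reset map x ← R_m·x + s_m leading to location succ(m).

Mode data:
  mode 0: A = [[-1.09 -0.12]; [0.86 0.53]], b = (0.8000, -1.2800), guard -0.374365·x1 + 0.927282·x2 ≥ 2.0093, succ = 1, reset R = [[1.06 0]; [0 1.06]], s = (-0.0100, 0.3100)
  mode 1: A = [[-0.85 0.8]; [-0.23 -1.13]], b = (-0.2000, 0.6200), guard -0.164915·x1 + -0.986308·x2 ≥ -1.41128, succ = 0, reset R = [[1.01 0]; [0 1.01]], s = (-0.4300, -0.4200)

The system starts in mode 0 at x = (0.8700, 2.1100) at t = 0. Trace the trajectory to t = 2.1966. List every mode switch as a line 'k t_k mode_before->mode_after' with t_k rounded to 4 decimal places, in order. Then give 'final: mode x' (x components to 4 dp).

1 0.5676 0->1
2 1.4853 1->0
final: 0 0.6840 0.6279

Mode 0: guard c·x = 2.0093 hit at Δt = 0.5676 (t = 0.5676), x⁻ = (0.6907, 2.4457) → reset → x⁺ = (0.7222, 2.9025), jump to mode 1
Mode 1: guard c·x = -1.4113 hit at Δt = 0.9177 (t = 1.4853), x⁻ = (1.1377, 1.2406) → reset → x⁺ = (0.7190, 0.8331), jump to mode 0
Mode 0: flow for 0.7113 to horizon, guard not reached → x = (0.6840, 0.6279)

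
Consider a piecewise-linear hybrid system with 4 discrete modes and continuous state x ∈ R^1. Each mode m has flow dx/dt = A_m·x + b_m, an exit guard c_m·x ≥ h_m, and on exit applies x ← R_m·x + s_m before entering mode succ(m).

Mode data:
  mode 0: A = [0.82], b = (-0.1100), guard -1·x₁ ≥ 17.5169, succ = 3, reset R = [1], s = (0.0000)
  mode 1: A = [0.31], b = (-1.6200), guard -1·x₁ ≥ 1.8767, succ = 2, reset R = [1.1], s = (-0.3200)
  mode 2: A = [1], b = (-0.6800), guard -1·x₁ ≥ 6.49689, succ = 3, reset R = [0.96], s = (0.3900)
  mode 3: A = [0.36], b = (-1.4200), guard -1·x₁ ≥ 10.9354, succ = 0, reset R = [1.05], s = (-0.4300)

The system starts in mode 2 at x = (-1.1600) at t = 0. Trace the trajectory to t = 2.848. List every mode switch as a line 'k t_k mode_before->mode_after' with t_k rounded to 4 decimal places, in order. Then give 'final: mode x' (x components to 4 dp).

Mode 2: guard c·x = 6.4969 hit at Δt = 1.3611 (t = 1.3611), x⁻ = (-6.4969) → reset → x⁺ = (-5.8470), jump to mode 3
Mode 3: guard c·x = 10.9354 hit at Δt = 1.1625 (t = 2.5236), x⁻ = (-10.9354) → reset → x⁺ = (-11.9122), jump to mode 0
Mode 0: flow for 0.3244 to horizon, guard not reached → x = (-15.5833)

1 1.3611 2->3
2 2.5236 3->0
final: 0 -15.5833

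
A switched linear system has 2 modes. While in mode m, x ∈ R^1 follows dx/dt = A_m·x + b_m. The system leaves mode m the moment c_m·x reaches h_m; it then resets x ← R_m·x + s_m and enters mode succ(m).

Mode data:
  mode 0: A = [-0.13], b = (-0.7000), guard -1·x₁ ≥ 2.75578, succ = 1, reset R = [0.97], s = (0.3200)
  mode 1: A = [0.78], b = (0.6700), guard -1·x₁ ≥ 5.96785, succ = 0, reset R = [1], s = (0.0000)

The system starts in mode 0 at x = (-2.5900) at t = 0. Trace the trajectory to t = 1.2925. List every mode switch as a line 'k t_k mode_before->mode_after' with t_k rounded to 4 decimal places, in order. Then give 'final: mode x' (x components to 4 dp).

Mode 0: guard c·x = 2.7558 hit at Δt = 0.4704 (t = 0.4704), x⁻ = (-2.7558) → reset → x⁺ = (-2.3531), jump to mode 1
Mode 1: flow for 0.8221 to horizon, guard not reached → x = (-3.6961)

1 0.4704 0->1
final: 1 -3.6961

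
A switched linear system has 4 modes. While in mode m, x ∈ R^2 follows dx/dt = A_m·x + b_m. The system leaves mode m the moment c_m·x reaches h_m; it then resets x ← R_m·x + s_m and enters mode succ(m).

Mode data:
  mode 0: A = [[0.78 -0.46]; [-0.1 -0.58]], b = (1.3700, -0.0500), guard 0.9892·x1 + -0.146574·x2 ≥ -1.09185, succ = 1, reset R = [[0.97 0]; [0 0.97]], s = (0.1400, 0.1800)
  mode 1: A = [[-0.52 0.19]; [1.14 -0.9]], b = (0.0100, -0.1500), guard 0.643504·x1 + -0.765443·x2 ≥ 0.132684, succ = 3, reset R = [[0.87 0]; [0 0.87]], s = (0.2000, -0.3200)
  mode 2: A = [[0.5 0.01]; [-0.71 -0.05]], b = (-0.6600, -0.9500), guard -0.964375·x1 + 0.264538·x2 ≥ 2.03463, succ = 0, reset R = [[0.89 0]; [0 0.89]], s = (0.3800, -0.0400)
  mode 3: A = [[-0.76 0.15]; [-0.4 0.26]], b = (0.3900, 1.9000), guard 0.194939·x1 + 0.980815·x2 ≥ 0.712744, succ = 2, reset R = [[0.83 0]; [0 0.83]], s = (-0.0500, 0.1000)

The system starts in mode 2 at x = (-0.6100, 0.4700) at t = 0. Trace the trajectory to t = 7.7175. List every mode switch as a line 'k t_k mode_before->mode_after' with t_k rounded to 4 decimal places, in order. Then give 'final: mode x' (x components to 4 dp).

1 1.0913 2->0
2 2.3528 0->1
3 3.8077 1->3
4 4.6075 3->2
5 6.5978 2->0
final: 0 -1.1412 0.0428

Mode 2: guard c·x = 2.0346 hit at Δt = 1.0913 (t = 1.0913), x⁻ = (-2.0057, 0.3794) → reset → x⁺ = (-1.4051, 0.2976), jump to mode 0
Mode 0: guard c·x = -1.0918 hit at Δt = 1.2615 (t = 2.3528), x⁻ = (-1.0726, 0.2103) → reset → x⁺ = (-0.9004, 0.3840), jump to mode 1
Mode 1: guard c·x = 0.1327 hit at Δt = 1.4549 (t = 3.8077), x⁻ = (-0.4710, -0.5693) → reset → x⁺ = (-0.2098, -0.8153), jump to mode 3
Mode 3: guard c·x = 0.7127 hit at Δt = 0.7998 (t = 4.6075), x⁻ = (0.1197, 0.7029) → reset → x⁺ = (0.0494, 0.6834), jump to mode 2
Mode 2: guard c·x = 2.0346 hit at Δt = 1.9903 (t = 6.5978), x⁻ = (-2.1122, -0.0089) → reset → x⁺ = (-1.4999, -0.0479), jump to mode 0
Mode 0: flow for 1.1197 to horizon, guard not reached → x = (-1.1412, 0.0428)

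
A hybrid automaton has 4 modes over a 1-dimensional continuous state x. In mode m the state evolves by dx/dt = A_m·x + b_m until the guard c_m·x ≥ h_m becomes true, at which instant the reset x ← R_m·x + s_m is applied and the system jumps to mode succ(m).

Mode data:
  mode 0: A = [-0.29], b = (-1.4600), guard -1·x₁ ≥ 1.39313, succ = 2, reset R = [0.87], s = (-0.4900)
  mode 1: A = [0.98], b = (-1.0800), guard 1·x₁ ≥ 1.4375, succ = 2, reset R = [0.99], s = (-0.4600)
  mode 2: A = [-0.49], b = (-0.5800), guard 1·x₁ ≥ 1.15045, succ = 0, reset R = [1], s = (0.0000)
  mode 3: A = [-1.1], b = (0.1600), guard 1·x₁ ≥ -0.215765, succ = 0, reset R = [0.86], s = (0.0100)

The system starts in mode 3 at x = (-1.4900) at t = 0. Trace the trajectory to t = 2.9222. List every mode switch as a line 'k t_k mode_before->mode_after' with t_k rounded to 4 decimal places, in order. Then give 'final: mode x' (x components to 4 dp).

Mode 3: guard c·x = -0.2158 hit at Δt = 1.3729 (t = 1.3729), x⁻ = (-0.2158) → reset → x⁺ = (-0.1756), jump to mode 0
Mode 0: guard c·x = 1.3931 hit at Δt = 0.9947 (t = 2.3676), x⁻ = (-1.3931) → reset → x⁺ = (-1.7020), jump to mode 2
Mode 2: flow for 0.5546 to horizon, guard not reached → x = (-1.5787)

1 1.3729 3->0
2 2.3676 0->2
final: 2 -1.5787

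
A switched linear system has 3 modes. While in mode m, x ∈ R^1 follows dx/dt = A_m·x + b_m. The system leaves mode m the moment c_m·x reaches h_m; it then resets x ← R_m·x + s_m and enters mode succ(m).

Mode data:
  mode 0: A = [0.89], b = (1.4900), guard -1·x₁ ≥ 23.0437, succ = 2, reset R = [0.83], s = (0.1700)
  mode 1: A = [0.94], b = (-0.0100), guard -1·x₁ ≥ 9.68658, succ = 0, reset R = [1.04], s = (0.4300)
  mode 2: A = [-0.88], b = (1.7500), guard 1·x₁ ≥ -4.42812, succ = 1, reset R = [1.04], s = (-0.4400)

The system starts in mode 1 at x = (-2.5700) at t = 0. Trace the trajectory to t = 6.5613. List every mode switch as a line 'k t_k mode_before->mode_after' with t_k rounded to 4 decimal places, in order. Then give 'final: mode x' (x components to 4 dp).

1 1.4083 1->0
2 2.5165 0->2
3 3.8608 2->1
4 4.5537 1->0
5 5.6619 0->2
final: 2 -7.5027

Mode 1: guard c·x = 9.6866 hit at Δt = 1.4083 (t = 1.4083), x⁻ = (-9.6866) → reset → x⁺ = (-9.6440), jump to mode 0
Mode 0: guard c·x = 23.0437 hit at Δt = 1.1082 (t = 2.5165), x⁻ = (-23.0437) → reset → x⁺ = (-18.9563), jump to mode 2
Mode 2: guard c·x = -4.4281 hit at Δt = 1.3443 (t = 3.8608), x⁻ = (-4.4281) → reset → x⁺ = (-5.0452), jump to mode 1
Mode 1: guard c·x = 9.6866 hit at Δt = 0.6929 (t = 4.5537), x⁻ = (-9.6866) → reset → x⁺ = (-9.6440), jump to mode 0
Mode 0: guard c·x = 23.0437 hit at Δt = 1.1082 (t = 5.6619), x⁻ = (-23.0437) → reset → x⁺ = (-18.9563), jump to mode 2
Mode 2: flow for 0.8994 to horizon, guard not reached → x = (-7.5027)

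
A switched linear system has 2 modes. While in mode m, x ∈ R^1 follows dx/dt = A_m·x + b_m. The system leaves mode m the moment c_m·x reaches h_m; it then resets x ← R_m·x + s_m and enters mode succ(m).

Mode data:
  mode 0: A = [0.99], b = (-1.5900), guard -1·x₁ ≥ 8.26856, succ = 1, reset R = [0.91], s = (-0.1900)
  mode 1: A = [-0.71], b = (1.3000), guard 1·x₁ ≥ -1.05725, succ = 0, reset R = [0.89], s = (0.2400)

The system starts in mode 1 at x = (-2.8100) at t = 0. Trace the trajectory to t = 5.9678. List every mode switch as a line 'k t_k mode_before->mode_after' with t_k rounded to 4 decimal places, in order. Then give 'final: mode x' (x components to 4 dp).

Mode 1: guard c·x = -1.0573 hit at Δt = 0.6680 (t = 0.6680), x⁻ = (-1.0572) → reset → x⁺ = (-0.7010), jump to mode 0
Mode 0: guard c·x = 8.2686 hit at Δt = 1.4687 (t = 2.1367), x⁻ = (-8.2686) → reset → x⁺ = (-7.7144), jump to mode 1
Mode 1: guard c·x = -1.0573 hit at Δt = 1.6837 (t = 3.8204), x⁻ = (-1.0573) → reset → x⁺ = (-0.7010), jump to mode 0
Mode 0: guard c·x = 8.2686 hit at Δt = 1.4687 (t = 5.2891), x⁻ = (-8.2686) → reset → x⁺ = (-7.7144), jump to mode 1
Mode 1: flow for 0.6787 to horizon, guard not reached → x = (-4.0644)

1 0.6680 1->0
2 2.1367 0->1
3 3.8204 1->0
4 5.2891 0->1
final: 1 -4.0644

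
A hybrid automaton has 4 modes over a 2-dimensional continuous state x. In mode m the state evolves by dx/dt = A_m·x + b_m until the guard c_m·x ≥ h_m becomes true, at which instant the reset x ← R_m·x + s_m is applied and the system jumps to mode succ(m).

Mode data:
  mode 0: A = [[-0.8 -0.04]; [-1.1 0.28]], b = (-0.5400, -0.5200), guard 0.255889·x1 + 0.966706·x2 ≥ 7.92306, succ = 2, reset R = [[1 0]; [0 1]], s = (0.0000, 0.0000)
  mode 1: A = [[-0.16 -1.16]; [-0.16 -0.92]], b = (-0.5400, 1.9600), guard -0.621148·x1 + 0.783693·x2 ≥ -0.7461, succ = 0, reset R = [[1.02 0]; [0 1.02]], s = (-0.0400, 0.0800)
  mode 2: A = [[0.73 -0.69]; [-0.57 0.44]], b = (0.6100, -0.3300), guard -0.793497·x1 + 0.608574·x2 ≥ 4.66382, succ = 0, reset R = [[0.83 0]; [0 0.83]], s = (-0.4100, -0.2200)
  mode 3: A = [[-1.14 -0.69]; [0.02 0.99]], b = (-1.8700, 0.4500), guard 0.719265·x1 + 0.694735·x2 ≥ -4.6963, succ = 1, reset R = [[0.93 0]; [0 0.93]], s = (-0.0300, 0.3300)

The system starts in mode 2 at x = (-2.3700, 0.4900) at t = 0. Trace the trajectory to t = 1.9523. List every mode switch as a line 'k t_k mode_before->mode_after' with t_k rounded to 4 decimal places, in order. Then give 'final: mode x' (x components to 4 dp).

1 0.7763 2->0
final: 0 -2.0935 5.8089

Mode 2: guard c·x = 4.6638 hit at Δt = 0.7763 (t = 0.7763), x⁻ = (-4.3165, 2.0354) → reset → x⁺ = (-3.9927, 1.4694), jump to mode 0
Mode 0: flow for 1.1760 to horizon, guard not reached → x = (-2.0935, 5.8089)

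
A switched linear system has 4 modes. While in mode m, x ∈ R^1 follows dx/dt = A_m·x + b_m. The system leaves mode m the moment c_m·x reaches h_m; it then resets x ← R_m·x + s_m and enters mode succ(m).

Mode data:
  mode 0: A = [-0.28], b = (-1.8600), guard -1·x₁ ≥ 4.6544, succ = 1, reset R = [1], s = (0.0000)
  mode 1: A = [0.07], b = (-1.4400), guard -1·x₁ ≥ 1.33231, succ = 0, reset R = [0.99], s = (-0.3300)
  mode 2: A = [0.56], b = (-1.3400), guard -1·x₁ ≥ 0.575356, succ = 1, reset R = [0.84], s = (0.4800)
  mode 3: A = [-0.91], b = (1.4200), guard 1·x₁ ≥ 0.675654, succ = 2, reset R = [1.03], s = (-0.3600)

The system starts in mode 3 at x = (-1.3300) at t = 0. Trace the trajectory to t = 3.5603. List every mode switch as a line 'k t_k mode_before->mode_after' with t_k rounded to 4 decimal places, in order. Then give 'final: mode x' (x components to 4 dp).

Mode 3: guard c·x = 0.6757 hit at Δt = 1.3009 (t = 1.3009), x⁻ = (0.6757) → reset → x⁺ = (0.3359), jump to mode 2
Mode 2: guard c·x = 0.5754 hit at Δt = 0.6549 (t = 1.9558), x⁻ = (-0.5754) → reset → x⁺ = (-0.0033), jump to mode 1
Mode 1: guard c·x = 1.3323 hit at Δt = 0.8942 (t = 2.8500), x⁻ = (-1.3323) → reset → x⁺ = (-1.6490), jump to mode 0
Mode 0: flow for 0.7103 to horizon, guard not reached → x = (-2.5497)

1 1.3009 3->2
2 1.9558 2->1
3 2.8500 1->0
final: 0 -2.5497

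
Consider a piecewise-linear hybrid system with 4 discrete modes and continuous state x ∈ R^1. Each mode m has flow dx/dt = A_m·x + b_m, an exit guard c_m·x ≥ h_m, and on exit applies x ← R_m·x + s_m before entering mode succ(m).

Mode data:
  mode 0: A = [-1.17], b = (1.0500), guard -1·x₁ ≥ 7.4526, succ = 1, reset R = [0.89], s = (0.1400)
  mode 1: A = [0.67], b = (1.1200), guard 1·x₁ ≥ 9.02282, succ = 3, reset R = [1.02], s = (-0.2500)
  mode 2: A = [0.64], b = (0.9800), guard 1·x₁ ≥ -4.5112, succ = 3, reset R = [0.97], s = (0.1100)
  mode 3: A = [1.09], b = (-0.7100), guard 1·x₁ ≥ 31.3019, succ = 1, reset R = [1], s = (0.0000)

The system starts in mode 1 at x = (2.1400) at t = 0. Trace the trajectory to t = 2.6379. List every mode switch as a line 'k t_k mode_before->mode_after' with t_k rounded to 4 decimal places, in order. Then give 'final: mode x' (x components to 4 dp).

1 1.5398 1->3
final: 3 28.1301

Mode 1: guard c·x = 9.0228 hit at Δt = 1.5398 (t = 1.5398), x⁻ = (9.0228) → reset → x⁺ = (8.9533), jump to mode 3
Mode 3: flow for 1.0981 to horizon, guard not reached → x = (28.1301)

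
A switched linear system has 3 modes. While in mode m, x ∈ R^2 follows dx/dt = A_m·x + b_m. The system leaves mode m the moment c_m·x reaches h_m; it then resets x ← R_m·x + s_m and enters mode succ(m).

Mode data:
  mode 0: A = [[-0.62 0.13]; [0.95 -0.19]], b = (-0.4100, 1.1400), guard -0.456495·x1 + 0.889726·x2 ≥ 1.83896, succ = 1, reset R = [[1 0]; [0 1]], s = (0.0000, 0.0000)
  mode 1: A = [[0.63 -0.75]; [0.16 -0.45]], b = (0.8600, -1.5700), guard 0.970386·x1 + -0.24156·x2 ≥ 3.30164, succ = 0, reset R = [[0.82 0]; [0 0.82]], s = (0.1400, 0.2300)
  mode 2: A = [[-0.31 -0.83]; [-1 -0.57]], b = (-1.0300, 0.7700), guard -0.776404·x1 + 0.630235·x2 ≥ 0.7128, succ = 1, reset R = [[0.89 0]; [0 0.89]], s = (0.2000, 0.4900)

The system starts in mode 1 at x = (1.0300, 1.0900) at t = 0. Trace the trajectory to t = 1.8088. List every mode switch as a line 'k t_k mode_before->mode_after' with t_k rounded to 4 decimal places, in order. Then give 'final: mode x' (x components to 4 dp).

1 1.1748 1->0
final: 0 1.7583 1.7904

Mode 1: guard c·x = 3.3016 hit at Δt = 1.1748 (t = 1.1748), x⁻ = (3.2784, -0.4983) → reset → x⁺ = (2.8283, -0.1786), jump to mode 0
Mode 0: flow for 0.6340 to horizon, guard not reached → x = (1.7583, 1.7904)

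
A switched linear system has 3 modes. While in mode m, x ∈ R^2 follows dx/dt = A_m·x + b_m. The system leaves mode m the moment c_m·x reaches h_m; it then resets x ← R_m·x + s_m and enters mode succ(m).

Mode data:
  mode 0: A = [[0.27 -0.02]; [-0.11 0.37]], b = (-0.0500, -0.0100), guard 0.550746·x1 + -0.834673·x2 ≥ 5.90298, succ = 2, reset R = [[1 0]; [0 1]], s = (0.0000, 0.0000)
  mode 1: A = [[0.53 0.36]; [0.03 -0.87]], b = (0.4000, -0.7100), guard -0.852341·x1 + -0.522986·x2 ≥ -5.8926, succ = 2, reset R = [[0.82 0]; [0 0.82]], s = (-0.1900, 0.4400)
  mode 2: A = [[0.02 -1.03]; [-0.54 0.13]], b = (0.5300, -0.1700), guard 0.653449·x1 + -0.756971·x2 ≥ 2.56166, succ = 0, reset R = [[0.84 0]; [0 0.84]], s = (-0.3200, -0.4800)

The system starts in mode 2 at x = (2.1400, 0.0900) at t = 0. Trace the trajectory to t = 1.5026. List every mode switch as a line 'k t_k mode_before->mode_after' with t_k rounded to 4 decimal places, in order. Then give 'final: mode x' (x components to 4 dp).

1 0.6821 2->0
final: 0 2.5376 -1.9825

Mode 2: guard c·x = 2.5617 hit at Δt = 0.6821 (t = 0.6821), x⁻ = (2.8174, -0.9520) → reset → x⁺ = (2.0466, -1.2797), jump to mode 0
Mode 0: flow for 0.8205 to horizon, guard not reached → x = (2.5376, -1.9825)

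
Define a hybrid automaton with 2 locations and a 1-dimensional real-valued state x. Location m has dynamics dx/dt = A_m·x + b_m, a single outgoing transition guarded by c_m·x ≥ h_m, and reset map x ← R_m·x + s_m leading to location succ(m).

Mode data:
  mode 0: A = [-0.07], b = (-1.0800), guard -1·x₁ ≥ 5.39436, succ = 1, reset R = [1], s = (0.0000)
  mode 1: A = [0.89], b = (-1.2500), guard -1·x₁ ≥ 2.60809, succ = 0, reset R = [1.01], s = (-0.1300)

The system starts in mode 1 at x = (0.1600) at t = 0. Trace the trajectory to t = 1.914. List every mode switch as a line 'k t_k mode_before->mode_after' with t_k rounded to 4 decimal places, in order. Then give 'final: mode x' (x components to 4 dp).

1 1.3154 1->0
final: 0 -3.2839

Mode 1: guard c·x = 2.6081 hit at Δt = 1.3154 (t = 1.3154), x⁻ = (-2.6081) → reset → x⁺ = (-2.7642), jump to mode 0
Mode 0: flow for 0.5986 to horizon, guard not reached → x = (-3.2839)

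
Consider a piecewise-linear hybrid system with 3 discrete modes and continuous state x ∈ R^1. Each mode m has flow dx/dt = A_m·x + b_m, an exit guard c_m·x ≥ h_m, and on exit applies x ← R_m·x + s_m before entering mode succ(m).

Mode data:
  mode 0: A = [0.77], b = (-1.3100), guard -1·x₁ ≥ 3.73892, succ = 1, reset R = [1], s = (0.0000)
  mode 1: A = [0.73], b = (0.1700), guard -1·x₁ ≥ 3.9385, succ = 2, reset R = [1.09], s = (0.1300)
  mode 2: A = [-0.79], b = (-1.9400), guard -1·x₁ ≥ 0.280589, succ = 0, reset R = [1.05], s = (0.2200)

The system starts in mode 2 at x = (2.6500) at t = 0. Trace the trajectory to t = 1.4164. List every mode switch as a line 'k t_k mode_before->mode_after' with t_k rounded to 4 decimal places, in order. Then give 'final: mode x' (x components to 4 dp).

Mode 2: guard c·x = 0.2806 hit at Δt = 1.0801 (t = 1.0801), x⁻ = (-0.2806) → reset → x⁺ = (-0.0746), jump to mode 0
Mode 0: flow for 0.3363 to horizon, guard not reached → x = (-0.5995)

1 1.0801 2->0
final: 0 -0.5995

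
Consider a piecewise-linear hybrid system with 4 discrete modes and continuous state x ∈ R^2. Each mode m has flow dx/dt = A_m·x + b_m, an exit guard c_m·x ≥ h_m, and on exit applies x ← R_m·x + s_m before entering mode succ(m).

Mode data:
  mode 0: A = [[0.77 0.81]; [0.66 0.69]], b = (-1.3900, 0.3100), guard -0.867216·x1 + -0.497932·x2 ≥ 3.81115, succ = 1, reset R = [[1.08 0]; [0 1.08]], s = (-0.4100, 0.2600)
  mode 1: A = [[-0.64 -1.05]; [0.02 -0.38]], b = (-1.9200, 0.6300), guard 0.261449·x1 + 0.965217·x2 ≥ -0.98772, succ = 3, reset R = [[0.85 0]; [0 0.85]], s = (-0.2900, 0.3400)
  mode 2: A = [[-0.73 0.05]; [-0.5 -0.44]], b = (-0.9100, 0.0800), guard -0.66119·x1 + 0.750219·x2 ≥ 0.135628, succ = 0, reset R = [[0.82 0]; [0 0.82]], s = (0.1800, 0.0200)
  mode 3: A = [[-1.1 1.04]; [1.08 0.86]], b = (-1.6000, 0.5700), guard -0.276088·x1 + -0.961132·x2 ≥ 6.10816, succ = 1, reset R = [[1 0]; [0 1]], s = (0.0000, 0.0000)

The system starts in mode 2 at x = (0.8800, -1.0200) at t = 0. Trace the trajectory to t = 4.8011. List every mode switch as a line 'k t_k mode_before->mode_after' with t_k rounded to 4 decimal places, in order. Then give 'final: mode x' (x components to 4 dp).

1 1.5919 2->0
2 2.5987 0->1
3 3.9202 1->3
final: 3 -2.6763 -2.5353

Mode 2: guard c·x = 0.1356 hit at Δt = 1.5919 (t = 1.5919), x⁻ = (-0.6133, -0.3597) → reset → x⁺ = (-0.3229, -0.2750), jump to mode 0
Mode 0: guard c·x = 3.8112 hit at Δt = 1.0068 (t = 2.5987), x⁻ = (-3.5287, -1.5083) → reset → x⁺ = (-4.2210, -1.3690), jump to mode 1
Mode 1: guard c·x = -0.9877 hit at Δt = 1.3215 (t = 3.9202), x⁻ = (-2.8839, -0.2422) → reset → x⁺ = (-2.7413, 0.1342), jump to mode 3
Mode 3: flow for 0.8809 to horizon, guard not reached → x = (-2.6763, -2.5353)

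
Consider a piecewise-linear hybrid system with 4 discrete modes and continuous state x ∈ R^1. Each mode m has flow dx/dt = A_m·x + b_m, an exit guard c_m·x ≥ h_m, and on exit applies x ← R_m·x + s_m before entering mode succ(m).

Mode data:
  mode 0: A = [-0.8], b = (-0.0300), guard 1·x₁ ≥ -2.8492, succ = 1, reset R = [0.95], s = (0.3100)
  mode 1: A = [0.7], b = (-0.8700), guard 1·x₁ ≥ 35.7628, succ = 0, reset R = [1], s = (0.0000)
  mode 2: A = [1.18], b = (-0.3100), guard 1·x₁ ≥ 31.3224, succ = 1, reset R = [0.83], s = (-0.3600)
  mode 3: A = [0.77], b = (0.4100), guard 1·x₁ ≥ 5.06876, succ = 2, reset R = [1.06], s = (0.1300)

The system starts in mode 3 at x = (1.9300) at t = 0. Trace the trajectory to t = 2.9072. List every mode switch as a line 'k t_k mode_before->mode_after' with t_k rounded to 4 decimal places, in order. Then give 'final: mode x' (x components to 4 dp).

1 1.0673 3->2
2 2.5754 2->1
final: 1 32.0155

Mode 3: guard c·x = 5.0688 hit at Δt = 1.0673 (t = 1.0673), x⁻ = (5.0688) → reset → x⁺ = (5.5029), jump to mode 2
Mode 2: guard c·x = 31.3224 hit at Δt = 1.5081 (t = 2.5754), x⁻ = (31.3224) → reset → x⁺ = (25.6376), jump to mode 1
Mode 1: flow for 0.3318 to horizon, guard not reached → x = (32.0155)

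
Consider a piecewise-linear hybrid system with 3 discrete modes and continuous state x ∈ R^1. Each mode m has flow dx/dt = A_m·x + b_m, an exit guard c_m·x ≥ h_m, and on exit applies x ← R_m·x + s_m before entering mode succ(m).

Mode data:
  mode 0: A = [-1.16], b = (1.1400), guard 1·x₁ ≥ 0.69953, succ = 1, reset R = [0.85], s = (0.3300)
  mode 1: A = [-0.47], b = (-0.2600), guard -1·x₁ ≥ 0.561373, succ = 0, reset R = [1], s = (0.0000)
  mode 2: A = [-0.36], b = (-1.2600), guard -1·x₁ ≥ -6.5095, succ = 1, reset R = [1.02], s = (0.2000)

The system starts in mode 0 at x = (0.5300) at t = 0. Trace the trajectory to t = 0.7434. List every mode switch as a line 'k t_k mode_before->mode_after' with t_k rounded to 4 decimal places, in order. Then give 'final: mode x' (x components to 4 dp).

1 0.4044 0->1
final: 1 0.7069

Mode 0: guard c·x = 0.6995 hit at Δt = 0.4044 (t = 0.4044), x⁻ = (0.6995) → reset → x⁺ = (0.9246), jump to mode 1
Mode 1: flow for 0.3390 to horizon, guard not reached → x = (0.7069)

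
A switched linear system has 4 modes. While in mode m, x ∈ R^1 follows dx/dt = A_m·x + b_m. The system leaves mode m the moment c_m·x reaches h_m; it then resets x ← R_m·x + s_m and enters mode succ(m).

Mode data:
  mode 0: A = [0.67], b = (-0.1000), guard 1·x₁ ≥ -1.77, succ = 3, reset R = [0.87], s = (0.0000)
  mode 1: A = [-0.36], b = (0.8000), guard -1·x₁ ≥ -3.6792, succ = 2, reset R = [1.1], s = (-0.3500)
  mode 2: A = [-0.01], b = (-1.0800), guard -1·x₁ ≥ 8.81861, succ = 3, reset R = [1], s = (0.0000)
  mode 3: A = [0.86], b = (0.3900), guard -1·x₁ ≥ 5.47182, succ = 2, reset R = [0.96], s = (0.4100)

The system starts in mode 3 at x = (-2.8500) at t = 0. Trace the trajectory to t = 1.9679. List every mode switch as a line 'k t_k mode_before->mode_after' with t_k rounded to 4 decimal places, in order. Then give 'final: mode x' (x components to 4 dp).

Mode 3: guard c·x = 5.4718 hit at Δt = 0.8594 (t = 0.8594), x⁻ = (-5.4718) → reset → x⁺ = (-4.8429), jump to mode 2
Mode 2: flow for 1.1085 to horizon, guard not reached → x = (-5.9801)

1 0.8594 3->2
final: 2 -5.9801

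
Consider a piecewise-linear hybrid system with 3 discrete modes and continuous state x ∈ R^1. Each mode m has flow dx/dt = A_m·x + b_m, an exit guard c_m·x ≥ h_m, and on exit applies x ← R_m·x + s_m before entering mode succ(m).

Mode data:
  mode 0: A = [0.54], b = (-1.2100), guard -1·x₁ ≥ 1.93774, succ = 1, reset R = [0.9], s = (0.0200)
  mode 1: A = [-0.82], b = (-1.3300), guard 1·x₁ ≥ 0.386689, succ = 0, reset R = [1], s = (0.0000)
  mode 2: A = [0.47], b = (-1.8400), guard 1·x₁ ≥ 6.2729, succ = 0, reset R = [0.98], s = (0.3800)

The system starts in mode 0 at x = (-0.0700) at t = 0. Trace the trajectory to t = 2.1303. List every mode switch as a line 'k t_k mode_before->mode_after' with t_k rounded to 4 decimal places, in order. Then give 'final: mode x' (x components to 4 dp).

1 1.0970 0->1
final: 1 -1.6657

Mode 0: guard c·x = 1.9377 hit at Δt = 1.0970 (t = 1.0970), x⁻ = (-1.9377) → reset → x⁺ = (-1.7240), jump to mode 1
Mode 1: flow for 1.0333 to horizon, guard not reached → x = (-1.6657)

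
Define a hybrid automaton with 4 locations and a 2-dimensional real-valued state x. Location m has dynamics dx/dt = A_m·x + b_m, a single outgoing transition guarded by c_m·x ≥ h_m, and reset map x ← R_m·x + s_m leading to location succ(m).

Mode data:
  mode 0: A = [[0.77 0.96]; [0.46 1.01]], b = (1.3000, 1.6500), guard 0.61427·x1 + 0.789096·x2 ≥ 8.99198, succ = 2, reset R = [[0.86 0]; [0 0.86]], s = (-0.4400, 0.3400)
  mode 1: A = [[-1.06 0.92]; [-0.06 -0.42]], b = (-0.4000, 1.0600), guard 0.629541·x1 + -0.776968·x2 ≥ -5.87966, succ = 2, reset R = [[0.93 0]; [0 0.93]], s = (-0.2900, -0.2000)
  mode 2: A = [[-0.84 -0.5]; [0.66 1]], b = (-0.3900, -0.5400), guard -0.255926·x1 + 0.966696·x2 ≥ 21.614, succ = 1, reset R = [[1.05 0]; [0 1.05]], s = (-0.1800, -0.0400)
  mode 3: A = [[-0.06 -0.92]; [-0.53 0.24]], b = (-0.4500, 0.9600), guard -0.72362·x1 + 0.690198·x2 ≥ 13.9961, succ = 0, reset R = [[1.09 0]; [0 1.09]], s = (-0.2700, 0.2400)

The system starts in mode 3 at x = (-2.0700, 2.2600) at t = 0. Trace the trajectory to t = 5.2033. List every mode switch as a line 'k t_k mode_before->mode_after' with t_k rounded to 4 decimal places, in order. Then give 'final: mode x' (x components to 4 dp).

1 1.5427 3->0
2 2.0784 0->2
3 2.5139 2->1
4 3.7072 1->2
5 4.2270 2->1
final: 1 10.5256 16.1483

Mode 3: guard c·x = 13.9961 hit at Δt = 1.5427 (t = 1.5427), x⁻ = (-9.8732, 9.9271) → reset → x⁺ = (-11.0318, 11.0605), jump to mode 0
Mode 0: guard c·x = 8.9920 hit at Δt = 0.5357 (t = 2.0784), x⁻ = (-7.2140, 17.0110) → reset → x⁺ = (-6.6440, 14.9694), jump to mode 2
Mode 2: guard c·x = 21.6140 hit at Δt = 0.4355 (t = 2.5139), x⁻ = (-7.9623, 20.2507) → reset → x⁺ = (-8.5404, 21.2232), jump to mode 1
Mode 1: guard c·x = -5.8797 hit at Δt = 1.1933 (t = 3.7072), x⁻ = (7.5842, 13.7126) → reset → x⁺ = (6.7633, 12.5527), jump to mode 2
Mode 2: guard c·x = 21.6140 hit at Δt = 0.5198 (t = 4.2270), x⁻ = (0.4935, 22.4893) → reset → x⁺ = (0.3382, 23.5738), jump to mode 1
Mode 1: flow for 0.9763 to horizon, guard not reached → x = (10.5256, 16.1483)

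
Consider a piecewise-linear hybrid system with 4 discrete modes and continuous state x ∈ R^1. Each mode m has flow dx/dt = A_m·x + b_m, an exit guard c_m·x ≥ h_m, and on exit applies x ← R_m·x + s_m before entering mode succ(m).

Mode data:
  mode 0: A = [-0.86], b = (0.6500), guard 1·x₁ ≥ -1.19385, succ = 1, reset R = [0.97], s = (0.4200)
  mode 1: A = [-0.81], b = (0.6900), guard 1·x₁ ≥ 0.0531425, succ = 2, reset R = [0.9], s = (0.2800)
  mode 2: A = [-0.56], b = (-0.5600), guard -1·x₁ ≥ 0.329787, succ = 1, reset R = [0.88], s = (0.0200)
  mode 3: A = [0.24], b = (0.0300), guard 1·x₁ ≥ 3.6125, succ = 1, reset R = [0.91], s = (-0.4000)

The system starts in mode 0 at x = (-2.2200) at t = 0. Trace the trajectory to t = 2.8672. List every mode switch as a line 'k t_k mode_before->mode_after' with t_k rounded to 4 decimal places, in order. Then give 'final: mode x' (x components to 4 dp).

1 0.4917 0->1
2 1.3416 1->2
3 2.5625 2->1
final: 1 -0.0248

Mode 0: guard c·x = -1.1939 hit at Δt = 0.4917 (t = 0.4917), x⁻ = (-1.1939) → reset → x⁺ = (-0.7380), jump to mode 1
Mode 1: guard c·x = 0.0531 hit at Δt = 0.8499 (t = 1.3416), x⁻ = (0.0531) → reset → x⁺ = (0.3278), jump to mode 2
Mode 2: guard c·x = 0.3298 hit at Δt = 1.2209 (t = 2.5625), x⁻ = (-0.3298) → reset → x⁺ = (-0.2702), jump to mode 1
Mode 1: flow for 0.3047 to horizon, guard not reached → x = (-0.0248)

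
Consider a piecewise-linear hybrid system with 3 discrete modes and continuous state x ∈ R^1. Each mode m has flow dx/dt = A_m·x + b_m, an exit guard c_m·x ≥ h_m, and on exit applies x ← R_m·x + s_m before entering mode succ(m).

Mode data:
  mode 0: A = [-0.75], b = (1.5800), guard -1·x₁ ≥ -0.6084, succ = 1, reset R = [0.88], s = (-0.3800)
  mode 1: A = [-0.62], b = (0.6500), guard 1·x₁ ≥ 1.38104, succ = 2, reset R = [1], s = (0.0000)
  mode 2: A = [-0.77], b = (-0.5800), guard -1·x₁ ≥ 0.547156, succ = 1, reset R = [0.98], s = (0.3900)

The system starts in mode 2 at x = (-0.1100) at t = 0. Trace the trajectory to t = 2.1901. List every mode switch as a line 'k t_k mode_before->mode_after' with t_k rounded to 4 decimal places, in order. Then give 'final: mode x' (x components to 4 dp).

1 1.4782 2->1
final: 1 0.2801

Mode 2: guard c·x = 0.5472 hit at Δt = 1.4782 (t = 1.4782), x⁻ = (-0.5472) → reset → x⁺ = (-0.1462), jump to mode 1
Mode 1: flow for 0.7119 to horizon, guard not reached → x = (0.2801)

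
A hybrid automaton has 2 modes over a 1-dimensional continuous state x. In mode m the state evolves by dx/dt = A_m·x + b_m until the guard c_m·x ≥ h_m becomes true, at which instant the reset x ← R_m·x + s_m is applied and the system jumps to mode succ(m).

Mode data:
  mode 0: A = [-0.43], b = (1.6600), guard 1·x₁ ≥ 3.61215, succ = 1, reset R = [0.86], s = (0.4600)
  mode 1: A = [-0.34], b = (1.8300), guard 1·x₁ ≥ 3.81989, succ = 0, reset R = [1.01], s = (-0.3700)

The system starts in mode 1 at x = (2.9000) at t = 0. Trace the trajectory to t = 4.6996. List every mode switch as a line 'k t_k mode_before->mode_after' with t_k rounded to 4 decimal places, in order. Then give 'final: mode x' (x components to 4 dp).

Mode 1: guard c·x = 3.8199 hit at Δt = 1.3616 (t = 1.3616), x⁻ = (3.8199) → reset → x⁺ = (3.4881), jump to mode 0
Mode 0: guard c·x = 3.6122 hit at Δt = 0.9423 (t = 2.3039), x⁻ = (3.6122) → reset → x⁺ = (3.5664), jump to mode 1
Mode 1: guard c·x = 3.8199 hit at Δt = 0.4421 (t = 2.7461), x⁻ = (3.8199) → reset → x⁺ = (3.4881), jump to mode 0
Mode 0: guard c·x = 3.6122 hit at Δt = 0.9423 (t = 3.6884), x⁻ = (3.6122) → reset → x⁺ = (3.5664), jump to mode 1
Mode 1: guard c·x = 3.8199 hit at Δt = 0.4421 (t = 4.1305), x⁻ = (3.8199) → reset → x⁺ = (3.4881), jump to mode 0
Mode 0: flow for 0.5691 to horizon, guard not reached → x = (3.5689)

1 1.3616 1->0
2 2.3039 0->1
3 2.7461 1->0
4 3.6884 0->1
5 4.1305 1->0
final: 0 3.5689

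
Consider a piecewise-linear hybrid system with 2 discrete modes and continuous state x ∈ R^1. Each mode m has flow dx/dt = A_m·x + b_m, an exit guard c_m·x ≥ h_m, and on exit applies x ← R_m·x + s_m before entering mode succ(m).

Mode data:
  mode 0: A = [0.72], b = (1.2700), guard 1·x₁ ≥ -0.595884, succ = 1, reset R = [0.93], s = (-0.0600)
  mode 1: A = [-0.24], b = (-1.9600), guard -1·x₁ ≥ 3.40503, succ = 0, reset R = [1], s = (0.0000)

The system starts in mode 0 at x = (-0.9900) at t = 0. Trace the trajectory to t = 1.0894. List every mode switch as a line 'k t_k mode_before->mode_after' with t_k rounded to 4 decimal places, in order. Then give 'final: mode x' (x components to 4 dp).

Mode 0: guard c·x = -0.5959 hit at Δt = 0.5717 (t = 0.5717), x⁻ = (-0.5959) → reset → x⁺ = (-0.6142), jump to mode 1
Mode 1: flow for 0.5177 to horizon, guard not reached → x = (-1.4966)

1 0.5717 0->1
final: 1 -1.4966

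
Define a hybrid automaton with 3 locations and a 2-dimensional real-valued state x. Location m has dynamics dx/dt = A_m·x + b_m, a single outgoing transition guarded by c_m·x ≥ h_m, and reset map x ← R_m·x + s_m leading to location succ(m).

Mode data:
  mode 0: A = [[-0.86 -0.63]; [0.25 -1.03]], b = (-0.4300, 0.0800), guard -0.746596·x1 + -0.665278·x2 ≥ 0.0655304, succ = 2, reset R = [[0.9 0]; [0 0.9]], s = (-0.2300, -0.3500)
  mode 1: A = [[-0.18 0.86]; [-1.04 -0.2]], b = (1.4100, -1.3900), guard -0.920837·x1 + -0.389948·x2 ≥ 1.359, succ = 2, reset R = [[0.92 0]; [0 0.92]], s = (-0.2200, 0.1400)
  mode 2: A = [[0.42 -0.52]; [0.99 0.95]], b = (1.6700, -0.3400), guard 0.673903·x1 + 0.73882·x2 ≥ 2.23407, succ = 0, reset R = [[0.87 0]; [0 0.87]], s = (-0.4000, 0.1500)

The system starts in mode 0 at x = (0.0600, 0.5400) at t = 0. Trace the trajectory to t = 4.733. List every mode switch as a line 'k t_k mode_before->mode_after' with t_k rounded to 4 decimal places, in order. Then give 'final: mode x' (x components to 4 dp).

Mode 0: guard c·x = 0.0655 hit at Δt = 0.7271 (t = 0.7271), x⁻ = (-0.3303, 0.2721) → reset → x⁺ = (-0.5272, -0.1051), jump to mode 2
Mode 2: guard c·x = 2.2341 hit at Δt = 1.4971 (t = 2.2242), x⁻ = (2.8304, 0.4421) → reset → x⁺ = (2.0625, 0.5346), jump to mode 0
Mode 0: guard c·x = 0.0655 hit at Δt = 2.0272 (t = 4.2514), x⁻ = (-0.2479, 0.1797) → reset → x⁺ = (-0.4531, -0.1883), jump to mode 2
Mode 2: flow for 0.4816 to horizon, guard not reached → x = (0.4426, -0.5426)

1 0.7271 0->2
2 2.2242 2->0
3 4.2514 0->2
final: 2 0.4426 -0.5426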